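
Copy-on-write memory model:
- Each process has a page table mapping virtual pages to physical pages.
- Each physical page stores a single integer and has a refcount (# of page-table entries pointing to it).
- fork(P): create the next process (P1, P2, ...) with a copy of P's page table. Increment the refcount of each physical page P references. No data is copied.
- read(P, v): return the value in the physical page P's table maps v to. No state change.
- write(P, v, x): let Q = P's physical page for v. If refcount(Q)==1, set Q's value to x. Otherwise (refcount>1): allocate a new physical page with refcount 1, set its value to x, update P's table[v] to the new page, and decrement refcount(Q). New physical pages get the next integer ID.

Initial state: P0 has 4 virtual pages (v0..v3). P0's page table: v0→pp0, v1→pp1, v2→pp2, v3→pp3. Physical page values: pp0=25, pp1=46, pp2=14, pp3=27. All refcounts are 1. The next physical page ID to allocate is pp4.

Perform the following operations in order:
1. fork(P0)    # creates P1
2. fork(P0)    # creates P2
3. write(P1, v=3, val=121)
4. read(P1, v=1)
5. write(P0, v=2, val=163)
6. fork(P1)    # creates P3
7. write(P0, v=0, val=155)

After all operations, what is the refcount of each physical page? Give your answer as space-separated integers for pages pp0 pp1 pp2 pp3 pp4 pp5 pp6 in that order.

Answer: 3 4 3 2 2 1 1

Derivation:
Op 1: fork(P0) -> P1. 4 ppages; refcounts: pp0:2 pp1:2 pp2:2 pp3:2
Op 2: fork(P0) -> P2. 4 ppages; refcounts: pp0:3 pp1:3 pp2:3 pp3:3
Op 3: write(P1, v3, 121). refcount(pp3)=3>1 -> COPY to pp4. 5 ppages; refcounts: pp0:3 pp1:3 pp2:3 pp3:2 pp4:1
Op 4: read(P1, v1) -> 46. No state change.
Op 5: write(P0, v2, 163). refcount(pp2)=3>1 -> COPY to pp5. 6 ppages; refcounts: pp0:3 pp1:3 pp2:2 pp3:2 pp4:1 pp5:1
Op 6: fork(P1) -> P3. 6 ppages; refcounts: pp0:4 pp1:4 pp2:3 pp3:2 pp4:2 pp5:1
Op 7: write(P0, v0, 155). refcount(pp0)=4>1 -> COPY to pp6. 7 ppages; refcounts: pp0:3 pp1:4 pp2:3 pp3:2 pp4:2 pp5:1 pp6:1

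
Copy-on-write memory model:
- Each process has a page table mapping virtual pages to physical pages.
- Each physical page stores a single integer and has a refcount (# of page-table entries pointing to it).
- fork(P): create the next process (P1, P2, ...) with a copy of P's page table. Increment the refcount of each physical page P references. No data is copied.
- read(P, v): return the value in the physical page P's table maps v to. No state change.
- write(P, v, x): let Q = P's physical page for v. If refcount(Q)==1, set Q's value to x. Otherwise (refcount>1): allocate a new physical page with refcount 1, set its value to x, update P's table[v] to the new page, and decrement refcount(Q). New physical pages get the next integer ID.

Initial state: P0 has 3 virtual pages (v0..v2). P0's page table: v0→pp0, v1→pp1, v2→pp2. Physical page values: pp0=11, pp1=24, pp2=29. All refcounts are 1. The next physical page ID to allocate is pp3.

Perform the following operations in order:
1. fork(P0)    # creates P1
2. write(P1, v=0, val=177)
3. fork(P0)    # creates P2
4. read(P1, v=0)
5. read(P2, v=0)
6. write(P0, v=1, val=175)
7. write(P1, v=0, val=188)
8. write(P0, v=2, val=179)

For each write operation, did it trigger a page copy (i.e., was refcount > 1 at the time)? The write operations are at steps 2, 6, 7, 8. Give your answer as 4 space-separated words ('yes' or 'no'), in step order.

Op 1: fork(P0) -> P1. 3 ppages; refcounts: pp0:2 pp1:2 pp2:2
Op 2: write(P1, v0, 177). refcount(pp0)=2>1 -> COPY to pp3. 4 ppages; refcounts: pp0:1 pp1:2 pp2:2 pp3:1
Op 3: fork(P0) -> P2. 4 ppages; refcounts: pp0:2 pp1:3 pp2:3 pp3:1
Op 4: read(P1, v0) -> 177. No state change.
Op 5: read(P2, v0) -> 11. No state change.
Op 6: write(P0, v1, 175). refcount(pp1)=3>1 -> COPY to pp4. 5 ppages; refcounts: pp0:2 pp1:2 pp2:3 pp3:1 pp4:1
Op 7: write(P1, v0, 188). refcount(pp3)=1 -> write in place. 5 ppages; refcounts: pp0:2 pp1:2 pp2:3 pp3:1 pp4:1
Op 8: write(P0, v2, 179). refcount(pp2)=3>1 -> COPY to pp5. 6 ppages; refcounts: pp0:2 pp1:2 pp2:2 pp3:1 pp4:1 pp5:1

yes yes no yes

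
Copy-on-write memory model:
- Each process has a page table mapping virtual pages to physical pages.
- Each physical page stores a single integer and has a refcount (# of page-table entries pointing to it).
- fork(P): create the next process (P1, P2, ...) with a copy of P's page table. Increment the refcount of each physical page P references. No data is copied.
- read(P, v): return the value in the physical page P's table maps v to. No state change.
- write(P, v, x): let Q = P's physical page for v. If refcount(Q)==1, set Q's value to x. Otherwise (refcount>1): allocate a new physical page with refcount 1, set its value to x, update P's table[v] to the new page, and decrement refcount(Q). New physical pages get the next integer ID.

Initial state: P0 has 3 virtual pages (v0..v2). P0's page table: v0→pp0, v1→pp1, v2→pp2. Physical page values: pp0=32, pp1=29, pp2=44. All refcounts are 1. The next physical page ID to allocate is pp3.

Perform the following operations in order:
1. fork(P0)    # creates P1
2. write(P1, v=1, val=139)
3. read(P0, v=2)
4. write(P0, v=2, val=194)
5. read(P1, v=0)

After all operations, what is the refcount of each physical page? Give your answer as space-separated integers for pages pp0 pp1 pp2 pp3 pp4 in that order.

Op 1: fork(P0) -> P1. 3 ppages; refcounts: pp0:2 pp1:2 pp2:2
Op 2: write(P1, v1, 139). refcount(pp1)=2>1 -> COPY to pp3. 4 ppages; refcounts: pp0:2 pp1:1 pp2:2 pp3:1
Op 3: read(P0, v2) -> 44. No state change.
Op 4: write(P0, v2, 194). refcount(pp2)=2>1 -> COPY to pp4. 5 ppages; refcounts: pp0:2 pp1:1 pp2:1 pp3:1 pp4:1
Op 5: read(P1, v0) -> 32. No state change.

Answer: 2 1 1 1 1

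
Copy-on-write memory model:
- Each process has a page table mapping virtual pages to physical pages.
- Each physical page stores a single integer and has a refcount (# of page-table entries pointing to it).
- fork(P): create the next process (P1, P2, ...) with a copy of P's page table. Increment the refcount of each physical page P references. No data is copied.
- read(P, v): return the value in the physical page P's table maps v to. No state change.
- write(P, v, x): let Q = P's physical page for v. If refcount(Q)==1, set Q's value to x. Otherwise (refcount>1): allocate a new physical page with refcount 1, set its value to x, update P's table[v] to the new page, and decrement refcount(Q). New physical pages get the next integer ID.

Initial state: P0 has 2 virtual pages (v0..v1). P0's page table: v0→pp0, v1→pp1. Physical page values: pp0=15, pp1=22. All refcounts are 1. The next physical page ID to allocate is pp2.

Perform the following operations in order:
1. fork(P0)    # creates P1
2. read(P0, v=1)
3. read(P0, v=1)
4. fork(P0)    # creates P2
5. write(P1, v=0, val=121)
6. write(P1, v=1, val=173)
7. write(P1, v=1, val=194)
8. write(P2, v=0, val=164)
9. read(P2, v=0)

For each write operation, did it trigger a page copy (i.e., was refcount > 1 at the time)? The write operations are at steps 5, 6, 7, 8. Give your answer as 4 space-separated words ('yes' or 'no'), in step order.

Op 1: fork(P0) -> P1. 2 ppages; refcounts: pp0:2 pp1:2
Op 2: read(P0, v1) -> 22. No state change.
Op 3: read(P0, v1) -> 22. No state change.
Op 4: fork(P0) -> P2. 2 ppages; refcounts: pp0:3 pp1:3
Op 5: write(P1, v0, 121). refcount(pp0)=3>1 -> COPY to pp2. 3 ppages; refcounts: pp0:2 pp1:3 pp2:1
Op 6: write(P1, v1, 173). refcount(pp1)=3>1 -> COPY to pp3. 4 ppages; refcounts: pp0:2 pp1:2 pp2:1 pp3:1
Op 7: write(P1, v1, 194). refcount(pp3)=1 -> write in place. 4 ppages; refcounts: pp0:2 pp1:2 pp2:1 pp3:1
Op 8: write(P2, v0, 164). refcount(pp0)=2>1 -> COPY to pp4. 5 ppages; refcounts: pp0:1 pp1:2 pp2:1 pp3:1 pp4:1
Op 9: read(P2, v0) -> 164. No state change.

yes yes no yes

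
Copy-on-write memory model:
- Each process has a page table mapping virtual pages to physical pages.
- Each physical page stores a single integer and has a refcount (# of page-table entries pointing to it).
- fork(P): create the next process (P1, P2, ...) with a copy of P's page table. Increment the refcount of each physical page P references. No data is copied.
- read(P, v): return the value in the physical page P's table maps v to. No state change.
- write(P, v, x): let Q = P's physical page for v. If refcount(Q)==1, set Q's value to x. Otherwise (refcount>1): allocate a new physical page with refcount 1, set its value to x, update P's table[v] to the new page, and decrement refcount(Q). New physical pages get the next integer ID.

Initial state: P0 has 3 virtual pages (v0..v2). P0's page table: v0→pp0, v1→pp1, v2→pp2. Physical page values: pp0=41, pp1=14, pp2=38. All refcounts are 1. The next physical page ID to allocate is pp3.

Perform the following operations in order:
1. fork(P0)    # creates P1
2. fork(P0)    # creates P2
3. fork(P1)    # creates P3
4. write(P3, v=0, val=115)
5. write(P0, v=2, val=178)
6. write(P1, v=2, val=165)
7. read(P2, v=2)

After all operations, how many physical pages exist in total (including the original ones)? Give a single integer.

Op 1: fork(P0) -> P1. 3 ppages; refcounts: pp0:2 pp1:2 pp2:2
Op 2: fork(P0) -> P2. 3 ppages; refcounts: pp0:3 pp1:3 pp2:3
Op 3: fork(P1) -> P3. 3 ppages; refcounts: pp0:4 pp1:4 pp2:4
Op 4: write(P3, v0, 115). refcount(pp0)=4>1 -> COPY to pp3. 4 ppages; refcounts: pp0:3 pp1:4 pp2:4 pp3:1
Op 5: write(P0, v2, 178). refcount(pp2)=4>1 -> COPY to pp4. 5 ppages; refcounts: pp0:3 pp1:4 pp2:3 pp3:1 pp4:1
Op 6: write(P1, v2, 165). refcount(pp2)=3>1 -> COPY to pp5. 6 ppages; refcounts: pp0:3 pp1:4 pp2:2 pp3:1 pp4:1 pp5:1
Op 7: read(P2, v2) -> 38. No state change.

Answer: 6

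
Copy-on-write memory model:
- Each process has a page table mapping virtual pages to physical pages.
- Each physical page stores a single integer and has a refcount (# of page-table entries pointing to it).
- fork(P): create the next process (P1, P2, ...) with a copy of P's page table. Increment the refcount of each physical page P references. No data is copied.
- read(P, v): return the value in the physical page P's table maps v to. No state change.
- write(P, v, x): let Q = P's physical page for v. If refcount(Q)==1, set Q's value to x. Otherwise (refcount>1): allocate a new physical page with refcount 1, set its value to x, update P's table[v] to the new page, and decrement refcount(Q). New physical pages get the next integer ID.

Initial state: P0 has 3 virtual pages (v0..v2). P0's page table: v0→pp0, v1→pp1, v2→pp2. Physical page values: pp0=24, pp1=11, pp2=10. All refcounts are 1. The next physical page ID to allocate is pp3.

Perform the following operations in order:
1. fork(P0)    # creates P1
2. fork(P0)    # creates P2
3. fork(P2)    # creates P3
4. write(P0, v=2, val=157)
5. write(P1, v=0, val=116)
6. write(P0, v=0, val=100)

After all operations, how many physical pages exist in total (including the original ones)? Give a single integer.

Op 1: fork(P0) -> P1. 3 ppages; refcounts: pp0:2 pp1:2 pp2:2
Op 2: fork(P0) -> P2. 3 ppages; refcounts: pp0:3 pp1:3 pp2:3
Op 3: fork(P2) -> P3. 3 ppages; refcounts: pp0:4 pp1:4 pp2:4
Op 4: write(P0, v2, 157). refcount(pp2)=4>1 -> COPY to pp3. 4 ppages; refcounts: pp0:4 pp1:4 pp2:3 pp3:1
Op 5: write(P1, v0, 116). refcount(pp0)=4>1 -> COPY to pp4. 5 ppages; refcounts: pp0:3 pp1:4 pp2:3 pp3:1 pp4:1
Op 6: write(P0, v0, 100). refcount(pp0)=3>1 -> COPY to pp5. 6 ppages; refcounts: pp0:2 pp1:4 pp2:3 pp3:1 pp4:1 pp5:1

Answer: 6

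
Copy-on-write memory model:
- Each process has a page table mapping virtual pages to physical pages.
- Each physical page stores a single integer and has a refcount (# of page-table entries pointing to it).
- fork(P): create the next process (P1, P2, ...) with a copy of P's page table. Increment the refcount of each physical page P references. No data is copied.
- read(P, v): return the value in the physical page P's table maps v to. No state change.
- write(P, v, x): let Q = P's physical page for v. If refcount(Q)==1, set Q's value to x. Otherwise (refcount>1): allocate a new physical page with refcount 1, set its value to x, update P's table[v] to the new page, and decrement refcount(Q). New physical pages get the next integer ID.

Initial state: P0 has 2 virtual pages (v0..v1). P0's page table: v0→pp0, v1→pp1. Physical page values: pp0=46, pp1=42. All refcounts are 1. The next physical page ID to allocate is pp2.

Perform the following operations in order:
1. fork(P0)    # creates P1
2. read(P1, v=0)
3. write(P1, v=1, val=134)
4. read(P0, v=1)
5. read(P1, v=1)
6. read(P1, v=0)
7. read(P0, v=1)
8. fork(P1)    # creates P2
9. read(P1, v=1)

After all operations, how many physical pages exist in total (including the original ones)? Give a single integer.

Op 1: fork(P0) -> P1. 2 ppages; refcounts: pp0:2 pp1:2
Op 2: read(P1, v0) -> 46. No state change.
Op 3: write(P1, v1, 134). refcount(pp1)=2>1 -> COPY to pp2. 3 ppages; refcounts: pp0:2 pp1:1 pp2:1
Op 4: read(P0, v1) -> 42. No state change.
Op 5: read(P1, v1) -> 134. No state change.
Op 6: read(P1, v0) -> 46. No state change.
Op 7: read(P0, v1) -> 42. No state change.
Op 8: fork(P1) -> P2. 3 ppages; refcounts: pp0:3 pp1:1 pp2:2
Op 9: read(P1, v1) -> 134. No state change.

Answer: 3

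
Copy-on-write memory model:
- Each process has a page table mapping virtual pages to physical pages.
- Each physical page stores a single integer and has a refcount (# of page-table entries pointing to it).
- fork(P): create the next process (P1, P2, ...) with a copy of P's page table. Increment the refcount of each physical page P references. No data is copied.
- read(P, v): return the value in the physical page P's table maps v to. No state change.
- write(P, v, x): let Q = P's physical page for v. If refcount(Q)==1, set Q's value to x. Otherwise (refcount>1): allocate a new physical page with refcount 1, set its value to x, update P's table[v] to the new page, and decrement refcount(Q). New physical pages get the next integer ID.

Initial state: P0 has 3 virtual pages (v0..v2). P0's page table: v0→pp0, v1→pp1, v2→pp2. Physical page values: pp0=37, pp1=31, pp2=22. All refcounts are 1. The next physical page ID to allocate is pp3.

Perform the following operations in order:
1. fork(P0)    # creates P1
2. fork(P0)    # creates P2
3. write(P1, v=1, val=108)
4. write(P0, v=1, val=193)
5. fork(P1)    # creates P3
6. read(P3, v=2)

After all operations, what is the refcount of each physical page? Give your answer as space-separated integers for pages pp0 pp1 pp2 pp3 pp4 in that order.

Op 1: fork(P0) -> P1. 3 ppages; refcounts: pp0:2 pp1:2 pp2:2
Op 2: fork(P0) -> P2. 3 ppages; refcounts: pp0:3 pp1:3 pp2:3
Op 3: write(P1, v1, 108). refcount(pp1)=3>1 -> COPY to pp3. 4 ppages; refcounts: pp0:3 pp1:2 pp2:3 pp3:1
Op 4: write(P0, v1, 193). refcount(pp1)=2>1 -> COPY to pp4. 5 ppages; refcounts: pp0:3 pp1:1 pp2:3 pp3:1 pp4:1
Op 5: fork(P1) -> P3. 5 ppages; refcounts: pp0:4 pp1:1 pp2:4 pp3:2 pp4:1
Op 6: read(P3, v2) -> 22. No state change.

Answer: 4 1 4 2 1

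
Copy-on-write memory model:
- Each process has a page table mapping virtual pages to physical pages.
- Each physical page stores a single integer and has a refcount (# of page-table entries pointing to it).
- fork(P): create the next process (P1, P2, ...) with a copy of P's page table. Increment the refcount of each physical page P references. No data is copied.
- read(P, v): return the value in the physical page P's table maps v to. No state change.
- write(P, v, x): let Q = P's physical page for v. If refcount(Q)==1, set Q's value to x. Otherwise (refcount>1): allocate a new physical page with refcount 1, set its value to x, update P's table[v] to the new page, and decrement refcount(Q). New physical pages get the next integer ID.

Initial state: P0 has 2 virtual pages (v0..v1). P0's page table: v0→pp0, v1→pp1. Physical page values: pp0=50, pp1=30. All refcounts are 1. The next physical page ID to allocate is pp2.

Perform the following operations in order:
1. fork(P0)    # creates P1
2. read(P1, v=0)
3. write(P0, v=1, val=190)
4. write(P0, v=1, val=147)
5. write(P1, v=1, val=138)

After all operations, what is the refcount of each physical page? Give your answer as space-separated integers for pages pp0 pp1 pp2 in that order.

Answer: 2 1 1

Derivation:
Op 1: fork(P0) -> P1. 2 ppages; refcounts: pp0:2 pp1:2
Op 2: read(P1, v0) -> 50. No state change.
Op 3: write(P0, v1, 190). refcount(pp1)=2>1 -> COPY to pp2. 3 ppages; refcounts: pp0:2 pp1:1 pp2:1
Op 4: write(P0, v1, 147). refcount(pp2)=1 -> write in place. 3 ppages; refcounts: pp0:2 pp1:1 pp2:1
Op 5: write(P1, v1, 138). refcount(pp1)=1 -> write in place. 3 ppages; refcounts: pp0:2 pp1:1 pp2:1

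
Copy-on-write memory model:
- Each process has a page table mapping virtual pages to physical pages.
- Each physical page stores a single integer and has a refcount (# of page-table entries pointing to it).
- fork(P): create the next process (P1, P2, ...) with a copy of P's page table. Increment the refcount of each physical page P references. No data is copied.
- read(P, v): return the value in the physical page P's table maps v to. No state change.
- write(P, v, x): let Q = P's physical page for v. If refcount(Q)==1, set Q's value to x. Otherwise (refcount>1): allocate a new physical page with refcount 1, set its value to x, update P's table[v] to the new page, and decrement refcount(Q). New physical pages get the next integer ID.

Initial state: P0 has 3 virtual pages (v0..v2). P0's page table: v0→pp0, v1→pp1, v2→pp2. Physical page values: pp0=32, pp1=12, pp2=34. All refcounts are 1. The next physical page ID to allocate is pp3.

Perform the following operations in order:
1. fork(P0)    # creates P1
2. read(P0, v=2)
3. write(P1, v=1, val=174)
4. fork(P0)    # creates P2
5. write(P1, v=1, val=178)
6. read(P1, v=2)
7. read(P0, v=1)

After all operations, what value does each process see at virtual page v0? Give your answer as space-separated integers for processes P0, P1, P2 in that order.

Answer: 32 32 32

Derivation:
Op 1: fork(P0) -> P1. 3 ppages; refcounts: pp0:2 pp1:2 pp2:2
Op 2: read(P0, v2) -> 34. No state change.
Op 3: write(P1, v1, 174). refcount(pp1)=2>1 -> COPY to pp3. 4 ppages; refcounts: pp0:2 pp1:1 pp2:2 pp3:1
Op 4: fork(P0) -> P2. 4 ppages; refcounts: pp0:3 pp1:2 pp2:3 pp3:1
Op 5: write(P1, v1, 178). refcount(pp3)=1 -> write in place. 4 ppages; refcounts: pp0:3 pp1:2 pp2:3 pp3:1
Op 6: read(P1, v2) -> 34. No state change.
Op 7: read(P0, v1) -> 12. No state change.
P0: v0 -> pp0 = 32
P1: v0 -> pp0 = 32
P2: v0 -> pp0 = 32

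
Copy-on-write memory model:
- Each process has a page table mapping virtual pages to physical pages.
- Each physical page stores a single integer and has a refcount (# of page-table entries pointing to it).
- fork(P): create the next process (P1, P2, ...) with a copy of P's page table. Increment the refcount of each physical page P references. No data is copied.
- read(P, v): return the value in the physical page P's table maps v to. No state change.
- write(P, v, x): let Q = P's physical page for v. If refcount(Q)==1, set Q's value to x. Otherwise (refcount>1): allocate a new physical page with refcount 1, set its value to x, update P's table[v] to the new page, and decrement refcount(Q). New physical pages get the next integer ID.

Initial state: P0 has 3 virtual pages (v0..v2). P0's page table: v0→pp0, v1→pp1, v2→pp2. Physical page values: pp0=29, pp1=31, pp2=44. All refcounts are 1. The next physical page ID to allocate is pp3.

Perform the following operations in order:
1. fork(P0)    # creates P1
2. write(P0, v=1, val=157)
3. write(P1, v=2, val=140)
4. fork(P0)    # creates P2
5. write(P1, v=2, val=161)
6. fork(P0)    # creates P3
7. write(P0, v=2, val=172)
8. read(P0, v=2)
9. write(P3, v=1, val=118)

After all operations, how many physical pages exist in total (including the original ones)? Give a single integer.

Answer: 7

Derivation:
Op 1: fork(P0) -> P1. 3 ppages; refcounts: pp0:2 pp1:2 pp2:2
Op 2: write(P0, v1, 157). refcount(pp1)=2>1 -> COPY to pp3. 4 ppages; refcounts: pp0:2 pp1:1 pp2:2 pp3:1
Op 3: write(P1, v2, 140). refcount(pp2)=2>1 -> COPY to pp4. 5 ppages; refcounts: pp0:2 pp1:1 pp2:1 pp3:1 pp4:1
Op 4: fork(P0) -> P2. 5 ppages; refcounts: pp0:3 pp1:1 pp2:2 pp3:2 pp4:1
Op 5: write(P1, v2, 161). refcount(pp4)=1 -> write in place. 5 ppages; refcounts: pp0:3 pp1:1 pp2:2 pp3:2 pp4:1
Op 6: fork(P0) -> P3. 5 ppages; refcounts: pp0:4 pp1:1 pp2:3 pp3:3 pp4:1
Op 7: write(P0, v2, 172). refcount(pp2)=3>1 -> COPY to pp5. 6 ppages; refcounts: pp0:4 pp1:1 pp2:2 pp3:3 pp4:1 pp5:1
Op 8: read(P0, v2) -> 172. No state change.
Op 9: write(P3, v1, 118). refcount(pp3)=3>1 -> COPY to pp6. 7 ppages; refcounts: pp0:4 pp1:1 pp2:2 pp3:2 pp4:1 pp5:1 pp6:1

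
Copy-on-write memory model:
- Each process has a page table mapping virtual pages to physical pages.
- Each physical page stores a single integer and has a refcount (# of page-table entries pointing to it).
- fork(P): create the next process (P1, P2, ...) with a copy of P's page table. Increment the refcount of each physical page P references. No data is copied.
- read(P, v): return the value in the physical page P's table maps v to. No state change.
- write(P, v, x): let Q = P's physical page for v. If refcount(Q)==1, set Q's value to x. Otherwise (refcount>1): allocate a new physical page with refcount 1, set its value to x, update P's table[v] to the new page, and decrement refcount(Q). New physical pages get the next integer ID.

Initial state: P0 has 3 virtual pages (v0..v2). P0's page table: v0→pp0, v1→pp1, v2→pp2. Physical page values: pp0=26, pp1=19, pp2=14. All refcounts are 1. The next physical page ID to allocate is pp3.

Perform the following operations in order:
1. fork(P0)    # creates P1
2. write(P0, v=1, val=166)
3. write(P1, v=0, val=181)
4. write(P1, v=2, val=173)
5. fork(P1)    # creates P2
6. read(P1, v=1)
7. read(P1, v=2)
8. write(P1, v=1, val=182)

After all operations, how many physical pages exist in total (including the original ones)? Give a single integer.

Op 1: fork(P0) -> P1. 3 ppages; refcounts: pp0:2 pp1:2 pp2:2
Op 2: write(P0, v1, 166). refcount(pp1)=2>1 -> COPY to pp3. 4 ppages; refcounts: pp0:2 pp1:1 pp2:2 pp3:1
Op 3: write(P1, v0, 181). refcount(pp0)=2>1 -> COPY to pp4. 5 ppages; refcounts: pp0:1 pp1:1 pp2:2 pp3:1 pp4:1
Op 4: write(P1, v2, 173). refcount(pp2)=2>1 -> COPY to pp5. 6 ppages; refcounts: pp0:1 pp1:1 pp2:1 pp3:1 pp4:1 pp5:1
Op 5: fork(P1) -> P2. 6 ppages; refcounts: pp0:1 pp1:2 pp2:1 pp3:1 pp4:2 pp5:2
Op 6: read(P1, v1) -> 19. No state change.
Op 7: read(P1, v2) -> 173. No state change.
Op 8: write(P1, v1, 182). refcount(pp1)=2>1 -> COPY to pp6. 7 ppages; refcounts: pp0:1 pp1:1 pp2:1 pp3:1 pp4:2 pp5:2 pp6:1

Answer: 7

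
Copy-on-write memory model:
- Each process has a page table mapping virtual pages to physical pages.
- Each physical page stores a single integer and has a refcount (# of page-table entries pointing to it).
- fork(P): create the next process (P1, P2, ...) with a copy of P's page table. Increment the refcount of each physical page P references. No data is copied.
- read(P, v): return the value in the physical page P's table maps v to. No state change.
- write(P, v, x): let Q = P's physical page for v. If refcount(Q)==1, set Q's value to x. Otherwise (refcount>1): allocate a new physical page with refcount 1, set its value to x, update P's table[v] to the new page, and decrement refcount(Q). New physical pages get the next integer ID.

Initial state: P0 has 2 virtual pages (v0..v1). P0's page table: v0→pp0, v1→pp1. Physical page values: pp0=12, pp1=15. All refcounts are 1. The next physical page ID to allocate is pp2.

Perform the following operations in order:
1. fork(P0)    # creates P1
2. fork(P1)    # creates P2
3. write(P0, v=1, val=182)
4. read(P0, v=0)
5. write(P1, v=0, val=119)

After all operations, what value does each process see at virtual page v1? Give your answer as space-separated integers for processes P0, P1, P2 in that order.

Op 1: fork(P0) -> P1. 2 ppages; refcounts: pp0:2 pp1:2
Op 2: fork(P1) -> P2. 2 ppages; refcounts: pp0:3 pp1:3
Op 3: write(P0, v1, 182). refcount(pp1)=3>1 -> COPY to pp2. 3 ppages; refcounts: pp0:3 pp1:2 pp2:1
Op 4: read(P0, v0) -> 12. No state change.
Op 5: write(P1, v0, 119). refcount(pp0)=3>1 -> COPY to pp3. 4 ppages; refcounts: pp0:2 pp1:2 pp2:1 pp3:1
P0: v1 -> pp2 = 182
P1: v1 -> pp1 = 15
P2: v1 -> pp1 = 15

Answer: 182 15 15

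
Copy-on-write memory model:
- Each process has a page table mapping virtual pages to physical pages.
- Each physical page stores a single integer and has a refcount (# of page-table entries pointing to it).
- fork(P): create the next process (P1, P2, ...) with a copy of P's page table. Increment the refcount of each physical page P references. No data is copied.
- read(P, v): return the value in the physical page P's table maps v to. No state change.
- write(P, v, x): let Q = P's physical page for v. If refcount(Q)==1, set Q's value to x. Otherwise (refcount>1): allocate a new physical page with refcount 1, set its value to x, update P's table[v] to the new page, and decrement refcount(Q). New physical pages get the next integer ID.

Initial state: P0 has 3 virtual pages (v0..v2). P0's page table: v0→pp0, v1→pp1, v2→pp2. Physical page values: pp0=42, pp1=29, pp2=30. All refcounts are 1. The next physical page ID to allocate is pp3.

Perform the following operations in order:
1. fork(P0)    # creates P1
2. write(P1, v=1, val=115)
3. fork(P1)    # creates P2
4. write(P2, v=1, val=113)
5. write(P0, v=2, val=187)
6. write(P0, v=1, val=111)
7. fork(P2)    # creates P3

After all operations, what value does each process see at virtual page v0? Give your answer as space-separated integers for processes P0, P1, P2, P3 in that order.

Op 1: fork(P0) -> P1. 3 ppages; refcounts: pp0:2 pp1:2 pp2:2
Op 2: write(P1, v1, 115). refcount(pp1)=2>1 -> COPY to pp3. 4 ppages; refcounts: pp0:2 pp1:1 pp2:2 pp3:1
Op 3: fork(P1) -> P2. 4 ppages; refcounts: pp0:3 pp1:1 pp2:3 pp3:2
Op 4: write(P2, v1, 113). refcount(pp3)=2>1 -> COPY to pp4. 5 ppages; refcounts: pp0:3 pp1:1 pp2:3 pp3:1 pp4:1
Op 5: write(P0, v2, 187). refcount(pp2)=3>1 -> COPY to pp5. 6 ppages; refcounts: pp0:3 pp1:1 pp2:2 pp3:1 pp4:1 pp5:1
Op 6: write(P0, v1, 111). refcount(pp1)=1 -> write in place. 6 ppages; refcounts: pp0:3 pp1:1 pp2:2 pp3:1 pp4:1 pp5:1
Op 7: fork(P2) -> P3. 6 ppages; refcounts: pp0:4 pp1:1 pp2:3 pp3:1 pp4:2 pp5:1
P0: v0 -> pp0 = 42
P1: v0 -> pp0 = 42
P2: v0 -> pp0 = 42
P3: v0 -> pp0 = 42

Answer: 42 42 42 42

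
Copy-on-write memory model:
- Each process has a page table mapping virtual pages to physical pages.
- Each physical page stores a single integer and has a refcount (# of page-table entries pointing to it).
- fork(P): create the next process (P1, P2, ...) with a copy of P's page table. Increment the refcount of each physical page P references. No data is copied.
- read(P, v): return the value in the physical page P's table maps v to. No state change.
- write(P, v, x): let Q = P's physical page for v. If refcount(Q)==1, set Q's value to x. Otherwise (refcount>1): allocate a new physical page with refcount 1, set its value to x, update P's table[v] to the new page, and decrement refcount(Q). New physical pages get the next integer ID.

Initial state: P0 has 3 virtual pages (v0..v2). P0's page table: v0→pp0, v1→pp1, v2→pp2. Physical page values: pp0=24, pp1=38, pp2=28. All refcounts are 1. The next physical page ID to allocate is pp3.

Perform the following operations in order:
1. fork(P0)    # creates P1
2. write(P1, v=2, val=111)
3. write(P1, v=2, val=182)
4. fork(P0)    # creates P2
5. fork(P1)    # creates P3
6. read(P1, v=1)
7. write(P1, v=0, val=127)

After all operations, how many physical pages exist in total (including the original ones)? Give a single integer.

Answer: 5

Derivation:
Op 1: fork(P0) -> P1. 3 ppages; refcounts: pp0:2 pp1:2 pp2:2
Op 2: write(P1, v2, 111). refcount(pp2)=2>1 -> COPY to pp3. 4 ppages; refcounts: pp0:2 pp1:2 pp2:1 pp3:1
Op 3: write(P1, v2, 182). refcount(pp3)=1 -> write in place. 4 ppages; refcounts: pp0:2 pp1:2 pp2:1 pp3:1
Op 4: fork(P0) -> P2. 4 ppages; refcounts: pp0:3 pp1:3 pp2:2 pp3:1
Op 5: fork(P1) -> P3. 4 ppages; refcounts: pp0:4 pp1:4 pp2:2 pp3:2
Op 6: read(P1, v1) -> 38. No state change.
Op 7: write(P1, v0, 127). refcount(pp0)=4>1 -> COPY to pp4. 5 ppages; refcounts: pp0:3 pp1:4 pp2:2 pp3:2 pp4:1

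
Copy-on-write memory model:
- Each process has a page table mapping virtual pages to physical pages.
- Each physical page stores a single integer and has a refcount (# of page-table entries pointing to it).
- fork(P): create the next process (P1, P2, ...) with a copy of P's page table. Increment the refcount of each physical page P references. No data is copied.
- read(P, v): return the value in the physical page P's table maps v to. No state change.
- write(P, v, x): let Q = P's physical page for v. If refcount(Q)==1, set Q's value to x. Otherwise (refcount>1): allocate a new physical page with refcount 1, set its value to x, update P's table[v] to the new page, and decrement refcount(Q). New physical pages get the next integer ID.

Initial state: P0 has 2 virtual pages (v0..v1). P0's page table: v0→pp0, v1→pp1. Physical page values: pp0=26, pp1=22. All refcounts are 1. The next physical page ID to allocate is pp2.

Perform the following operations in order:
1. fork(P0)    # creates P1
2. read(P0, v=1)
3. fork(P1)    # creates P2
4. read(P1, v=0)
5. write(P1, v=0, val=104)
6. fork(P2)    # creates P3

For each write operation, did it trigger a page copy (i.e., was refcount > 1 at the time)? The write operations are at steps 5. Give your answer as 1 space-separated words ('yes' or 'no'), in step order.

Op 1: fork(P0) -> P1. 2 ppages; refcounts: pp0:2 pp1:2
Op 2: read(P0, v1) -> 22. No state change.
Op 3: fork(P1) -> P2. 2 ppages; refcounts: pp0:3 pp1:3
Op 4: read(P1, v0) -> 26. No state change.
Op 5: write(P1, v0, 104). refcount(pp0)=3>1 -> COPY to pp2. 3 ppages; refcounts: pp0:2 pp1:3 pp2:1
Op 6: fork(P2) -> P3. 3 ppages; refcounts: pp0:3 pp1:4 pp2:1

yes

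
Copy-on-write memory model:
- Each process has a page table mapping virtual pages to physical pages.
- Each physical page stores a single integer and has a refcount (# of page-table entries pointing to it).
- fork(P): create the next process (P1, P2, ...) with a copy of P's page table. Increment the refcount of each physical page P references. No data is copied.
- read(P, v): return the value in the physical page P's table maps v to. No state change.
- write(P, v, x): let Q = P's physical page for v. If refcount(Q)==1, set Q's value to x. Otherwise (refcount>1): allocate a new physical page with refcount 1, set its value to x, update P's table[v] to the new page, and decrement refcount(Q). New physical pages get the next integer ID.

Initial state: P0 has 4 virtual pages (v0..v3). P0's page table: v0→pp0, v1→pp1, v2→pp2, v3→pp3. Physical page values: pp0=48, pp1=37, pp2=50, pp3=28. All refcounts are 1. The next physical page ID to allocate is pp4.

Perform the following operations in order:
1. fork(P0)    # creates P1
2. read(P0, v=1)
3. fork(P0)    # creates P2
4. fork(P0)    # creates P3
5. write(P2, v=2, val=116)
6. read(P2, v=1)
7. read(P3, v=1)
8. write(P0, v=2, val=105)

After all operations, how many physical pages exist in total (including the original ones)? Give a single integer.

Op 1: fork(P0) -> P1. 4 ppages; refcounts: pp0:2 pp1:2 pp2:2 pp3:2
Op 2: read(P0, v1) -> 37. No state change.
Op 3: fork(P0) -> P2. 4 ppages; refcounts: pp0:3 pp1:3 pp2:3 pp3:3
Op 4: fork(P0) -> P3. 4 ppages; refcounts: pp0:4 pp1:4 pp2:4 pp3:4
Op 5: write(P2, v2, 116). refcount(pp2)=4>1 -> COPY to pp4. 5 ppages; refcounts: pp0:4 pp1:4 pp2:3 pp3:4 pp4:1
Op 6: read(P2, v1) -> 37. No state change.
Op 7: read(P3, v1) -> 37. No state change.
Op 8: write(P0, v2, 105). refcount(pp2)=3>1 -> COPY to pp5. 6 ppages; refcounts: pp0:4 pp1:4 pp2:2 pp3:4 pp4:1 pp5:1

Answer: 6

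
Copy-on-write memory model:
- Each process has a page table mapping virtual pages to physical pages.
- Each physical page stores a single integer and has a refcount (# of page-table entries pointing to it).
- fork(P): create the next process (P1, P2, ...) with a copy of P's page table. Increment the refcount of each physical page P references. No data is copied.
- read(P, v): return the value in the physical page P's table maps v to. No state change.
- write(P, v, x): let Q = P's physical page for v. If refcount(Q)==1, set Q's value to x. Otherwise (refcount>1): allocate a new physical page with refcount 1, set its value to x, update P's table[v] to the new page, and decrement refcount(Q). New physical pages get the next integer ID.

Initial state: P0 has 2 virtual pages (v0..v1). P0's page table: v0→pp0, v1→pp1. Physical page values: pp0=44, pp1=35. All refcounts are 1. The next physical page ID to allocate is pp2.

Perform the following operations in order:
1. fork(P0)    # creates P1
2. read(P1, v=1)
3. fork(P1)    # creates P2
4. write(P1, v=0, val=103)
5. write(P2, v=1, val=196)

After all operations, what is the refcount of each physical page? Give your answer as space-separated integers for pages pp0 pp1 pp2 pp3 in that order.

Answer: 2 2 1 1

Derivation:
Op 1: fork(P0) -> P1. 2 ppages; refcounts: pp0:2 pp1:2
Op 2: read(P1, v1) -> 35. No state change.
Op 3: fork(P1) -> P2. 2 ppages; refcounts: pp0:3 pp1:3
Op 4: write(P1, v0, 103). refcount(pp0)=3>1 -> COPY to pp2. 3 ppages; refcounts: pp0:2 pp1:3 pp2:1
Op 5: write(P2, v1, 196). refcount(pp1)=3>1 -> COPY to pp3. 4 ppages; refcounts: pp0:2 pp1:2 pp2:1 pp3:1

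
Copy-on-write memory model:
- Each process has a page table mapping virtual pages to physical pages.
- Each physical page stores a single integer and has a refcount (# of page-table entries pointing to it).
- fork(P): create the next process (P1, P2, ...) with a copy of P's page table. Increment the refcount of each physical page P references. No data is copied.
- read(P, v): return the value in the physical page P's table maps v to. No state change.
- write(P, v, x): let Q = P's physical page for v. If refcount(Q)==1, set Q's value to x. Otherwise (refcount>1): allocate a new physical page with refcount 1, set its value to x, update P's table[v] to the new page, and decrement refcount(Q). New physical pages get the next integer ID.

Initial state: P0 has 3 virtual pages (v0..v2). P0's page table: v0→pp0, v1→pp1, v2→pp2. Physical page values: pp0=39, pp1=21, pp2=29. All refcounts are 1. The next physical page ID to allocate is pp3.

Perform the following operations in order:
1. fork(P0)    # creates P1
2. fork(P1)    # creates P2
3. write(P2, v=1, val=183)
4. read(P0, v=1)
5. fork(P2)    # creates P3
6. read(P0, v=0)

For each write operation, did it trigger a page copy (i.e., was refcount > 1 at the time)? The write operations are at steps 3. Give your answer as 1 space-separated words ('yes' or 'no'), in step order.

Op 1: fork(P0) -> P1. 3 ppages; refcounts: pp0:2 pp1:2 pp2:2
Op 2: fork(P1) -> P2. 3 ppages; refcounts: pp0:3 pp1:3 pp2:3
Op 3: write(P2, v1, 183). refcount(pp1)=3>1 -> COPY to pp3. 4 ppages; refcounts: pp0:3 pp1:2 pp2:3 pp3:1
Op 4: read(P0, v1) -> 21. No state change.
Op 5: fork(P2) -> P3. 4 ppages; refcounts: pp0:4 pp1:2 pp2:4 pp3:2
Op 6: read(P0, v0) -> 39. No state change.

yes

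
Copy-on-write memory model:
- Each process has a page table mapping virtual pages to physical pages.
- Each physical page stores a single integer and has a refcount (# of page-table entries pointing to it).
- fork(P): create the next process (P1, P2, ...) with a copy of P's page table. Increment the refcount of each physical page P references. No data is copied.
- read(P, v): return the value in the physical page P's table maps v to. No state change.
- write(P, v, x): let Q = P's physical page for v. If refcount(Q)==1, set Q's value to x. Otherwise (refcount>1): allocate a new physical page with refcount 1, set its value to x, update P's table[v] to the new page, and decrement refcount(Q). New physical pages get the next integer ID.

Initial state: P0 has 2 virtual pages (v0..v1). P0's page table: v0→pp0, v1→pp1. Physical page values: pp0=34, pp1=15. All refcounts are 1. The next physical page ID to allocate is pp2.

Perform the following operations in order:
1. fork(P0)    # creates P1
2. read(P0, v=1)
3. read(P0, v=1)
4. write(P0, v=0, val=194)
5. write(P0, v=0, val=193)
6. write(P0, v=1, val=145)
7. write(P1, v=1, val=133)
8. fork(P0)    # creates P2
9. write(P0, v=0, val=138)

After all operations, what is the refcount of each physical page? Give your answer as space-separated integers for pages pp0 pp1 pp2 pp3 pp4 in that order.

Op 1: fork(P0) -> P1. 2 ppages; refcounts: pp0:2 pp1:2
Op 2: read(P0, v1) -> 15. No state change.
Op 3: read(P0, v1) -> 15. No state change.
Op 4: write(P0, v0, 194). refcount(pp0)=2>1 -> COPY to pp2. 3 ppages; refcounts: pp0:1 pp1:2 pp2:1
Op 5: write(P0, v0, 193). refcount(pp2)=1 -> write in place. 3 ppages; refcounts: pp0:1 pp1:2 pp2:1
Op 6: write(P0, v1, 145). refcount(pp1)=2>1 -> COPY to pp3. 4 ppages; refcounts: pp0:1 pp1:1 pp2:1 pp3:1
Op 7: write(P1, v1, 133). refcount(pp1)=1 -> write in place. 4 ppages; refcounts: pp0:1 pp1:1 pp2:1 pp3:1
Op 8: fork(P0) -> P2. 4 ppages; refcounts: pp0:1 pp1:1 pp2:2 pp3:2
Op 9: write(P0, v0, 138). refcount(pp2)=2>1 -> COPY to pp4. 5 ppages; refcounts: pp0:1 pp1:1 pp2:1 pp3:2 pp4:1

Answer: 1 1 1 2 1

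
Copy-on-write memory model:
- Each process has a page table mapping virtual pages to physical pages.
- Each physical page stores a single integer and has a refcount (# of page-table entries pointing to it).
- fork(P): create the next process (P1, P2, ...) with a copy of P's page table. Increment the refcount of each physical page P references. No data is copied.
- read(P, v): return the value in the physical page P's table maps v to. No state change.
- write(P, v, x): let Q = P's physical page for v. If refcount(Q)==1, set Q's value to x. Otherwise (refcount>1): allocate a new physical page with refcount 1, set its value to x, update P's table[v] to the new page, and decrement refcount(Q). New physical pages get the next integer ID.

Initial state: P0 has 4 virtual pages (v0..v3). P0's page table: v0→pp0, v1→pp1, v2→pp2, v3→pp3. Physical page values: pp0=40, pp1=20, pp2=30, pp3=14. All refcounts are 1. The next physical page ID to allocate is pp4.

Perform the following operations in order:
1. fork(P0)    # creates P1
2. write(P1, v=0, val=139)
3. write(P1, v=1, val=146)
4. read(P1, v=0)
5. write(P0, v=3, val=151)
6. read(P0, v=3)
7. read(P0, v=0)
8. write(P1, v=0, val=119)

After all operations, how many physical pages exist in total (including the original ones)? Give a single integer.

Op 1: fork(P0) -> P1. 4 ppages; refcounts: pp0:2 pp1:2 pp2:2 pp3:2
Op 2: write(P1, v0, 139). refcount(pp0)=2>1 -> COPY to pp4. 5 ppages; refcounts: pp0:1 pp1:2 pp2:2 pp3:2 pp4:1
Op 3: write(P1, v1, 146). refcount(pp1)=2>1 -> COPY to pp5. 6 ppages; refcounts: pp0:1 pp1:1 pp2:2 pp3:2 pp4:1 pp5:1
Op 4: read(P1, v0) -> 139. No state change.
Op 5: write(P0, v3, 151). refcount(pp3)=2>1 -> COPY to pp6. 7 ppages; refcounts: pp0:1 pp1:1 pp2:2 pp3:1 pp4:1 pp5:1 pp6:1
Op 6: read(P0, v3) -> 151. No state change.
Op 7: read(P0, v0) -> 40. No state change.
Op 8: write(P1, v0, 119). refcount(pp4)=1 -> write in place. 7 ppages; refcounts: pp0:1 pp1:1 pp2:2 pp3:1 pp4:1 pp5:1 pp6:1

Answer: 7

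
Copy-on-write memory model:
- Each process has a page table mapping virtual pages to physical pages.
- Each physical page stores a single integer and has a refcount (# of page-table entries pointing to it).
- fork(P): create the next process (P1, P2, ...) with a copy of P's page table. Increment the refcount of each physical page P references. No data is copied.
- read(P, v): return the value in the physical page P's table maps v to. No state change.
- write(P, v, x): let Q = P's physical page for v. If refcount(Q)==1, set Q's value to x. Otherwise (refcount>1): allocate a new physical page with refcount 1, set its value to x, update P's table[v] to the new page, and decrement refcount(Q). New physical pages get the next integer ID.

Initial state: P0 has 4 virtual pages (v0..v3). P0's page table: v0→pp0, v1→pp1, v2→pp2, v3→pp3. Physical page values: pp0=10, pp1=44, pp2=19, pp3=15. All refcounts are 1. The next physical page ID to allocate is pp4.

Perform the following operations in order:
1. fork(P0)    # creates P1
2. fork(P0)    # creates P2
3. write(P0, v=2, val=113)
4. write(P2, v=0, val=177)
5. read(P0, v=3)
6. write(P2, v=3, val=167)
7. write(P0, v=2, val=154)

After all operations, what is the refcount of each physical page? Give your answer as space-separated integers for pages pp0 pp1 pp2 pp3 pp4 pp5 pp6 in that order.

Op 1: fork(P0) -> P1. 4 ppages; refcounts: pp0:2 pp1:2 pp2:2 pp3:2
Op 2: fork(P0) -> P2. 4 ppages; refcounts: pp0:3 pp1:3 pp2:3 pp3:3
Op 3: write(P0, v2, 113). refcount(pp2)=3>1 -> COPY to pp4. 5 ppages; refcounts: pp0:3 pp1:3 pp2:2 pp3:3 pp4:1
Op 4: write(P2, v0, 177). refcount(pp0)=3>1 -> COPY to pp5. 6 ppages; refcounts: pp0:2 pp1:3 pp2:2 pp3:3 pp4:1 pp5:1
Op 5: read(P0, v3) -> 15. No state change.
Op 6: write(P2, v3, 167). refcount(pp3)=3>1 -> COPY to pp6. 7 ppages; refcounts: pp0:2 pp1:3 pp2:2 pp3:2 pp4:1 pp5:1 pp6:1
Op 7: write(P0, v2, 154). refcount(pp4)=1 -> write in place. 7 ppages; refcounts: pp0:2 pp1:3 pp2:2 pp3:2 pp4:1 pp5:1 pp6:1

Answer: 2 3 2 2 1 1 1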